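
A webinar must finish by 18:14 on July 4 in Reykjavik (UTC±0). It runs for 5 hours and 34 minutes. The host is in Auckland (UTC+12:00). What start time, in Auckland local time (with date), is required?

Target end time is already UTC: 18:14 on Jul 4.
Subtract 5 hours 34 minutes → start 12:40 UTC on Jul 4.
Auckland is UTC+12:00: 12:40 + 12:00 = 00:40 on Jul 5.

00:40 on Jul 5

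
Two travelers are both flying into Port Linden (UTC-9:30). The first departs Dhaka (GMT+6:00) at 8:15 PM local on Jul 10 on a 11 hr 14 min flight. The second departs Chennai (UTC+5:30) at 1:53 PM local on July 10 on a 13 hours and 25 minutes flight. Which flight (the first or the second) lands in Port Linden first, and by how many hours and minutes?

Flight 1 in UTC: 8:15 PM − 6:00 = 2:15 PM on Jul 10.
+11 hours 14 minutes → arrive 1:29 AM UTC on Jul 11.
Flight 2 in UTC: 1:53 PM − 5:30 = 8:23 AM on Jul 10.
+13 hours 25 minutes → arrive 9:48 PM UTC on Jul 10.
Flight 2 lands earlier by 3 hours 41 minutes.

the second, by 3 hours 41 minutes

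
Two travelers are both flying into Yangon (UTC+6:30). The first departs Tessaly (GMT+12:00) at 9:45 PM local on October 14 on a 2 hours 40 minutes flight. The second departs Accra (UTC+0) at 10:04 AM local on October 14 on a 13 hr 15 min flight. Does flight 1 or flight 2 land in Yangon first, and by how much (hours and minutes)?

Flight 1 in UTC: 9:45 PM − 12:00 = 9:45 AM on Oct 14.
+2 hours and 40 minutes → arrive 12:25 PM UTC on Oct 14.
Flight 2 departs at 10:04 AM UTC (Oct 14).
+13 hours 15 minutes → arrive 11:19 PM UTC on Oct 14.
Flight 1 lands earlier by 10 hours 54 minutes.

the first, by 10 hours 54 minutes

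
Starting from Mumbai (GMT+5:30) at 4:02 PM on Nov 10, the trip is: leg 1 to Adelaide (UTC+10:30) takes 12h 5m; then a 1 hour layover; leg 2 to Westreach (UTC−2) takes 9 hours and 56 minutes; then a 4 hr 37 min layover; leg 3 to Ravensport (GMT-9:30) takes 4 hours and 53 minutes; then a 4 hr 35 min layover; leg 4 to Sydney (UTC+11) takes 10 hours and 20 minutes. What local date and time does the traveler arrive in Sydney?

Convert departure to UTC: 4:02 PM − 5:30 = 10:32 AM UTC on Nov 10.
Add 12 hours 5 minutes leg 1 → 10:37 PM UTC.
Add 1 hour layover in Adelaide → 11:37 PM UTC.
Add 9 hours 56 minutes leg 2 → 9:33 AM UTC (Nov 11).
Add 4 hours and 37 minutes layover in Westreach → 2:10 PM UTC.
Add 4 hours 53 minutes leg 3 → 7:03 PM UTC.
Add 4 hours and 35 minutes layover in Ravensport → 11:38 PM UTC.
Add 10 hours 20 minutes leg 4 → 9:58 AM UTC (Nov 12).
Sydney is UTC+11:00, so local arrival = 9:58 AM + 11:00 = 8:58 PM on Nov 12.

8:58 PM on November 12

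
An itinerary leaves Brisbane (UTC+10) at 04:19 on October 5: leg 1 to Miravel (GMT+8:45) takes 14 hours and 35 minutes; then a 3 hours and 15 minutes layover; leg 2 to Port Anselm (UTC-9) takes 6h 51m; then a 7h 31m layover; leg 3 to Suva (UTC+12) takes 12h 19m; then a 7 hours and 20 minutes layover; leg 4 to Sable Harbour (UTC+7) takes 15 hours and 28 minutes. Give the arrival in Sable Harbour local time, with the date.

Convert departure to UTC: 04:19 − 10:00 = 18:19 UTC on Oct 4.
Add 14 hours 35 minutes leg 1 → 08:54 UTC (Oct 5).
Add 3 hours and 15 minutes layover in Miravel → 12:09 UTC.
Add 6 hours and 51 minutes leg 2 → 19:00 UTC.
Add 7 hours and 31 minutes layover in Port Anselm → 02:31 UTC (Oct 6).
Add 12 hours 19 minutes leg 3 → 14:50 UTC.
Add 7 hours and 20 minutes layover in Suva → 22:10 UTC.
Add 15 hours 28 minutes leg 4 → 13:38 UTC (Oct 7).
Sable Harbour is UTC+7:00, so local arrival = 13:38 + 7:00 = 20:38 on Oct 7.

20:38 on Oct 7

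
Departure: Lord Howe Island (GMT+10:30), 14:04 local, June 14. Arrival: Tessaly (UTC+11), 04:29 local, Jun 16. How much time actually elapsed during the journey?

37 hours 55 minutes

Departure in UTC: 14:04 − 10:30 = 03:34 on Jun 14.
Arrival in UTC: 04:29 − 11:00 = 17:29 on Jun 15.
Elapsed = 17:29 − 03:34 (+1 day) = 37 hours 55 minutes.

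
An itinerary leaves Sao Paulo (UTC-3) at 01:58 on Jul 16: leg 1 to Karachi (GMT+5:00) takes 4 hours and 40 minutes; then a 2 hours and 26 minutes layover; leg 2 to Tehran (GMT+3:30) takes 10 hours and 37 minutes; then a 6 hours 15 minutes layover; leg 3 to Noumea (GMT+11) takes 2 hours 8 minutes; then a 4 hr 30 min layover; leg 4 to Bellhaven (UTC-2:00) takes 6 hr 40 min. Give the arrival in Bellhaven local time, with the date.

16:14 on Jul 17

Convert departure to UTC: 01:58 + 3:00 = 04:58 UTC on Jul 16.
Add 4 hours and 40 minutes leg 1 → 09:38 UTC.
Add 2 hours and 26 minutes layover in Karachi → 12:04 UTC.
Add 10 hours 37 minutes leg 2 → 22:41 UTC.
Add 6 hours and 15 minutes layover in Tehran → 04:56 UTC (Jul 17).
Add 2 hours and 8 minutes leg 3 → 07:04 UTC.
Add 4 hours 30 minutes layover in Noumea → 11:34 UTC.
Add 6 hours 40 minutes leg 4 → 18:14 UTC.
Bellhaven is UTC−2:00, so local arrival = 18:14 − 2:00 = 16:14 on Jul 17.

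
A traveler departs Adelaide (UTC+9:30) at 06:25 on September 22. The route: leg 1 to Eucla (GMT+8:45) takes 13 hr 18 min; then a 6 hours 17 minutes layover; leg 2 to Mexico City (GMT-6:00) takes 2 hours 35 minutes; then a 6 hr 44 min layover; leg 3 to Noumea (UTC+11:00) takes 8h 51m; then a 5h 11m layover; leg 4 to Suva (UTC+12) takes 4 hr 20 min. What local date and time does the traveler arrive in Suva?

Convert departure to UTC: 06:25 − 9:30 = 20:55 UTC on Sep 21.
Add 13 hours 18 minutes leg 1 → 10:13 UTC (Sep 22).
Add 6 hours 17 minutes layover in Eucla → 16:30 UTC.
Add 2 hours 35 minutes leg 2 → 19:05 UTC.
Add 6 hours 44 minutes layover in Mexico City → 01:49 UTC (Sep 23).
Add 8 hours 51 minutes leg 3 → 10:40 UTC.
Add 5 hours 11 minutes layover in Noumea → 15:51 UTC.
Add 4 hours 20 minutes leg 4 → 20:11 UTC.
Suva is UTC+12:00, so local arrival = 20:11 + 12:00 = 08:11 on Sep 24.

08:11 on Sep 24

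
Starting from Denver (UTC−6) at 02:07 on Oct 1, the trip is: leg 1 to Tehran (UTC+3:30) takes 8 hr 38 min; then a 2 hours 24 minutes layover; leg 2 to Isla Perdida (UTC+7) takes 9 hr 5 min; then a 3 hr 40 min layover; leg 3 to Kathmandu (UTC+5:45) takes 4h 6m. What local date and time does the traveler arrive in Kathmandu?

Convert departure to UTC: 02:07 + 6:00 = 08:07 UTC on Oct 1.
Add 8 hours 38 minutes leg 1 → 16:45 UTC.
Add 2 hours and 24 minutes layover in Tehran → 19:09 UTC.
Add 9 hours 5 minutes leg 2 → 04:14 UTC (Oct 2).
Add 3 hours 40 minutes layover in Isla Perdida → 07:54 UTC.
Add 4 hours and 6 minutes leg 3 → 12:00 UTC.
Kathmandu is UTC+5:45, so local arrival = 12:00 + 5:45 = 17:45 on Oct 2.

17:45 on Oct 2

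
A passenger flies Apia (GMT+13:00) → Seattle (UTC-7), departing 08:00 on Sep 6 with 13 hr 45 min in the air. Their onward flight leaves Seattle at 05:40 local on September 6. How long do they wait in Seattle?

3 hours 55 minutes

Convert departure to UTC: 08:00 − 13:00 = 19:00 UTC on Sep 5.
Add 13 hours 45 minutes flight time → 08:45 UTC (Sep 6).
Seattle is UTC−7:00, so local arrival = 08:45 − 7:00 = 01:45 on Sep 6.
Layover = 05:40 − 01:45 = 3 hours 55 minutes.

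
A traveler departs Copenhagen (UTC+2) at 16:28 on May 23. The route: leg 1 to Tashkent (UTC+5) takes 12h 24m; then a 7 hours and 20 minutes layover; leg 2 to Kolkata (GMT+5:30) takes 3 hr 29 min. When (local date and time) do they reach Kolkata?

Convert departure to UTC: 16:28 − 2:00 = 14:28 UTC on May 23.
Add 12 hours 24 minutes leg 1 → 02:52 UTC (May 24).
Add 7 hours 20 minutes layover in Tashkent → 10:12 UTC.
Add 3 hours and 29 minutes leg 2 → 13:41 UTC.
Kolkata is UTC+5:30, so local arrival = 13:41 + 5:30 = 19:11 on May 24.

19:11 on May 24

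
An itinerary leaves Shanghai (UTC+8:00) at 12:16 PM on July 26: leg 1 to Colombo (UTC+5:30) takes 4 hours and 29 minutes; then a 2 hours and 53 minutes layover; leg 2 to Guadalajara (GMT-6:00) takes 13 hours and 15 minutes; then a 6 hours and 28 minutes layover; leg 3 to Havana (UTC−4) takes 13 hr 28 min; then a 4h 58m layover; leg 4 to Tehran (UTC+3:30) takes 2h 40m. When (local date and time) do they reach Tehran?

Convert departure to UTC: 12:16 PM − 8:00 = 4:16 AM UTC on Jul 26.
Add 4 hours 29 minutes leg 1 → 8:45 AM UTC.
Add 2 hours and 53 minutes layover in Colombo → 11:38 AM UTC.
Add 13 hours and 15 minutes leg 2 → 12:53 AM UTC (Jul 27).
Add 6 hours 28 minutes layover in Guadalajara → 7:21 AM UTC.
Add 13 hours and 28 minutes leg 3 → 8:49 PM UTC.
Add 4 hours and 58 minutes layover in Havana → 1:47 AM UTC (Jul 28).
Add 2 hours 40 minutes leg 4 → 4:27 AM UTC.
Tehran is UTC+3:30, so local arrival = 4:27 AM + 3:30 = 7:57 AM on Jul 28.

7:57 AM on July 28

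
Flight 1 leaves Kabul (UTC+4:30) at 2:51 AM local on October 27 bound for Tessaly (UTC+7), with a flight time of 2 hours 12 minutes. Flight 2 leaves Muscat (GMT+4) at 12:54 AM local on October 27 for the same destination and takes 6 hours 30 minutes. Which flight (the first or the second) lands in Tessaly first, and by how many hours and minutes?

Flight 1 in UTC: 2:51 AM − 4:30 = 10:21 PM on Oct 26.
+2 hours 12 minutes → arrive 12:33 AM UTC on Oct 27.
Flight 2 in UTC: 12:54 AM − 4:00 = 8:54 PM on Oct 26.
+6 hours 30 minutes → arrive 3:24 AM UTC on Oct 27.
Flight 1 lands earlier by 2 hours 51 minutes.

the first, by 2 hours 51 minutes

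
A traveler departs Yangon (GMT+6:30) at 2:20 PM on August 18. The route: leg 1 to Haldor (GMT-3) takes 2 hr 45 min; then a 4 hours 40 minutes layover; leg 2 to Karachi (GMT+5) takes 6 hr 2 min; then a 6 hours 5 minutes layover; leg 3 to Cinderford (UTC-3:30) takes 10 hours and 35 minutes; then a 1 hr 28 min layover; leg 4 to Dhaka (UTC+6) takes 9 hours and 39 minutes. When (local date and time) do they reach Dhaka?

7:04 AM on August 20

Convert departure to UTC: 2:20 PM − 6:30 = 7:50 AM UTC on Aug 18.
Add 2 hours and 45 minutes leg 1 → 10:35 AM UTC.
Add 4 hours 40 minutes layover in Haldor → 3:15 PM UTC.
Add 6 hours 2 minutes leg 2 → 9:17 PM UTC.
Add 6 hours and 5 minutes layover in Karachi → 3:22 AM UTC (Aug 19).
Add 10 hours and 35 minutes leg 3 → 1:57 PM UTC.
Add 1 hour and 28 minutes layover in Cinderford → 3:25 PM UTC.
Add 9 hours and 39 minutes leg 4 → 1:04 AM UTC (Aug 20).
Dhaka is UTC+6:00, so local arrival = 1:04 AM + 6:00 = 7:04 AM on Aug 20.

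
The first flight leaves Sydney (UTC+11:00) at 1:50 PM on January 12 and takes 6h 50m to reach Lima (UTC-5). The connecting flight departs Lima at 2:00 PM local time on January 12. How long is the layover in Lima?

9 hours 20 minutes

Convert departure to UTC: 1:50 PM − 11:00 = 2:50 AM UTC on Jan 12.
Add 6 hours 50 minutes flight time → 9:40 AM UTC.
Lima is UTC−5:00, so local arrival = 9:40 AM − 5:00 = 4:40 AM on Jan 12.
Layover = 2:00 PM − 4:40 AM = 9 hours 20 minutes.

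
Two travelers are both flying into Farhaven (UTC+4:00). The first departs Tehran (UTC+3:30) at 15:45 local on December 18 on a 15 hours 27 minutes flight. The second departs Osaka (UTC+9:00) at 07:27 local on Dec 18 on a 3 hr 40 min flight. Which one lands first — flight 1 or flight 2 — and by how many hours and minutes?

the second, by 25 hours 35 minutes

Flight 1 in UTC: 15:45 − 3:30 = 12:15 on Dec 18.
+15 hours 27 minutes → arrive 03:42 UTC on Dec 19.
Flight 2 in UTC: 07:27 − 9:00 = 22:27 on Dec 17.
+3 hours and 40 minutes → arrive 02:07 UTC on Dec 18.
Flight 2 lands earlier by 25 hours 35 minutes.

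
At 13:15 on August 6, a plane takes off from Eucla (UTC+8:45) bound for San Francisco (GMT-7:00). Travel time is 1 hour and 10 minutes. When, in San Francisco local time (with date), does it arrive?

22:40 on August 5

Convert departure to UTC: 13:15 − 8:45 = 04:30 UTC on Aug 6.
Add 1 hour and 10 minutes travel time → 05:40 UTC.
San Francisco is UTC−7:00, so local arrival = 05:40 − 7:00 = 22:40 on Aug 5.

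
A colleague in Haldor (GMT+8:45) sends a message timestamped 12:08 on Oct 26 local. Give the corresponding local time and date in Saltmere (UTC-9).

18:23 on Oct 25

In UTC: 12:08 − 8:45 = 03:23 on Oct 26.
Saltmere is UTC−9:00: 03:23 − 9:00 = 18:23 on Oct 25.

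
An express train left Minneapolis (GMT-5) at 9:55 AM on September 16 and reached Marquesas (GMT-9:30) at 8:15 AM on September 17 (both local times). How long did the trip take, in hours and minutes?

Marquesas is 4:30 behind Minneapolis.
Clock-face elapsed time (ignoring zones) is 22 hours 20 minutes.
Actual elapsed = 22 hours 20 minutes + 4:30 = 26 hours 50 minutes.

26 hours 50 minutes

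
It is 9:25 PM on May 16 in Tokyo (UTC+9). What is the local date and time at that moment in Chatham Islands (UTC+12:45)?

In UTC: 9:25 PM − 9:00 = 12:25 PM on May 16.
Chatham Islands is UTC+12:45: 12:25 PM + 12:45 = 1:10 AM on May 17.

1:10 AM on May 17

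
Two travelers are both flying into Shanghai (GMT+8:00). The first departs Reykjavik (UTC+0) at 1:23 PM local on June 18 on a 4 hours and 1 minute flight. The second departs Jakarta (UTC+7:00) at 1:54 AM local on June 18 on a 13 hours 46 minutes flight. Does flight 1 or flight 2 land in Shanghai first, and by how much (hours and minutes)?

Flight 1 departs at 1:23 PM UTC (Jun 18).
+4 hours and 1 minute → arrive 5:24 PM UTC on Jun 18.
Flight 2 in UTC: 1:54 AM − 7:00 = 6:54 PM on Jun 17.
+13 hours 46 minutes → arrive 8:40 AM UTC on Jun 18.
Flight 2 lands earlier by 8 hours 44 minutes.

the second, by 8 hours 44 minutes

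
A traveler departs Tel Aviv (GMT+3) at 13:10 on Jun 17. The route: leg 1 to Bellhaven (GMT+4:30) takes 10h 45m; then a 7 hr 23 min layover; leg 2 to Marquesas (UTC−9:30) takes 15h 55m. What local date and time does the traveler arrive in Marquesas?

Convert departure to UTC: 13:10 − 3:00 = 10:10 UTC on Jun 17.
Add 10 hours and 45 minutes leg 1 → 20:55 UTC.
Add 7 hours and 23 minutes layover in Bellhaven → 04:18 UTC (Jun 18).
Add 15 hours 55 minutes leg 2 → 20:13 UTC.
Marquesas is UTC−9:30, so local arrival = 20:13 − 9:30 = 10:43 on Jun 18.

10:43 on June 18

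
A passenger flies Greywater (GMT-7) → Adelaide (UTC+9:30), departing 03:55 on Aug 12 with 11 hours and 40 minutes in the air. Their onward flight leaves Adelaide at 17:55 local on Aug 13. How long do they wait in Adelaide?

Convert departure to UTC: 03:55 + 7:00 = 10:55 UTC on Aug 12.
Add 11 hours and 40 minutes flight time → 22:35 UTC.
Adelaide is UTC+9:30, so local arrival = 22:35 + 9:30 = 08:05 on Aug 13.
Layover = 17:55 − 08:05 = 9 hours 50 minutes.

9 hours 50 minutes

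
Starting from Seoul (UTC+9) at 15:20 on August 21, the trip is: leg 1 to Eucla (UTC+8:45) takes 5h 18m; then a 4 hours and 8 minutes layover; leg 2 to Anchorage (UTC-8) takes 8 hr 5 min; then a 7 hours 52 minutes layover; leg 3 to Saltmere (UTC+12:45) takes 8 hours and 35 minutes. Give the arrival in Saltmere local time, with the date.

Convert departure to UTC: 15:20 − 9:00 = 06:20 UTC on Aug 21.
Add 5 hours and 18 minutes leg 1 → 11:38 UTC.
Add 4 hours 8 minutes layover in Eucla → 15:46 UTC.
Add 8 hours and 5 minutes leg 2 → 23:51 UTC.
Add 7 hours and 52 minutes layover in Anchorage → 07:43 UTC (Aug 22).
Add 8 hours 35 minutes leg 3 → 16:18 UTC.
Saltmere is UTC+12:45, so local arrival = 16:18 + 12:45 = 05:03 on Aug 23.

05:03 on August 23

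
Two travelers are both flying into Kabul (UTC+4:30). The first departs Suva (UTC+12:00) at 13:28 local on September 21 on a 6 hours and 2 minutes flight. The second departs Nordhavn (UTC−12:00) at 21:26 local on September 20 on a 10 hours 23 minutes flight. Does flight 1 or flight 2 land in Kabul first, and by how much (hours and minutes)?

the first, by 12 hours 19 minutes

Flight 1 in UTC: 13:28 − 12:00 = 01:28 on Sep 21.
+6 hours and 2 minutes → arrive 07:30 UTC on Sep 21.
Flight 2 in UTC: 21:26 + 12:00 = 09:26 on Sep 21.
+10 hours 23 minutes → arrive 19:49 UTC on Sep 21.
Flight 1 lands earlier by 12 hours 19 minutes.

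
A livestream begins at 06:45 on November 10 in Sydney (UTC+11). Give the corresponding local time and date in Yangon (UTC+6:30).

02:15 on November 10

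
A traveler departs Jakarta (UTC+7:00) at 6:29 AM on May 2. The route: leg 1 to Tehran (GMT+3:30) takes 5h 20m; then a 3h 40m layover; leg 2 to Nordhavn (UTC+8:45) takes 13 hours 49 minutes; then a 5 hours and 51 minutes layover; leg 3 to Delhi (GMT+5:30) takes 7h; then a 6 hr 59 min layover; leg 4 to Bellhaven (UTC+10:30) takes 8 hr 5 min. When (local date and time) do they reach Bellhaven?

Convert departure to UTC: 6:29 AM − 7:00 = 11:29 PM UTC on May 1.
Add 5 hours 20 minutes leg 1 → 4:49 AM UTC (May 2).
Add 3 hours and 40 minutes layover in Tehran → 8:29 AM UTC.
Add 13 hours and 49 minutes leg 2 → 10:18 PM UTC.
Add 5 hours 51 minutes layover in Nordhavn → 4:09 AM UTC (May 3).
Add 7 hours leg 3 → 11:09 AM UTC.
Add 6 hours and 59 minutes layover in Delhi → 6:08 PM UTC.
Add 8 hours and 5 minutes leg 4 → 2:13 AM UTC (May 4).
Bellhaven is UTC+10:30, so local arrival = 2:13 AM + 10:30 = 12:43 PM on May 4.

12:43 PM on May 4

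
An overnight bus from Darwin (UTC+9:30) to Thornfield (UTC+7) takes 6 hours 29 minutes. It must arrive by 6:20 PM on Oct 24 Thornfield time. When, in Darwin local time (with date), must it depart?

Target arrival in UTC: 6:20 PM − 7:00 = 11:20 AM on Oct 24.
Subtract 6 hours 29 minutes → departure 4:51 AM UTC on Oct 24.
Darwin is UTC+9:30: 4:51 AM + 9:30 = 2:21 PM on Oct 24.

2:21 PM on October 24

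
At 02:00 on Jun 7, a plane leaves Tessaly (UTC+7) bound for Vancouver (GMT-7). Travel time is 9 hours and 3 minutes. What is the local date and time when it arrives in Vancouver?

Convert departure to UTC: 02:00 − 7:00 = 19:00 UTC on Jun 6.
Add 9 hours 3 minutes travel time → 04:03 UTC (Jun 7).
Vancouver is UTC−7:00, so local arrival = 04:03 − 7:00 = 21:03 on Jun 6.

21:03 on Jun 6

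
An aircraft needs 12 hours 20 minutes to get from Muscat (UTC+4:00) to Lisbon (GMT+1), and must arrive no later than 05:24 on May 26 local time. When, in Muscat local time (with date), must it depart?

20:04 on May 25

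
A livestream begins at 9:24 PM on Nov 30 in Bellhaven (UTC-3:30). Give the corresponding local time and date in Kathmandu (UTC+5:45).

6:39 AM on December 1

In UTC: 9:24 PM + 3:30 = 12:54 AM on Dec 1.
Kathmandu is UTC+5:45: 12:54 AM + 5:45 = 6:39 AM on Dec 1.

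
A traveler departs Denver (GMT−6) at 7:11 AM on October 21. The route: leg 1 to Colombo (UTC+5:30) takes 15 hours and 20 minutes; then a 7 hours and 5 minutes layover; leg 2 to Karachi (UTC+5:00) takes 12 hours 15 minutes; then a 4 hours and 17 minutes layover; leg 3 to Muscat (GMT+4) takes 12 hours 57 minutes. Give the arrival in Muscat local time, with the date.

9:05 PM on October 23

Convert departure to UTC: 7:11 AM + 6:00 = 1:11 PM UTC on Oct 21.
Add 15 hours and 20 minutes leg 1 → 4:31 AM UTC (Oct 22).
Add 7 hours 5 minutes layover in Colombo → 11:36 AM UTC.
Add 12 hours 15 minutes leg 2 → 11:51 PM UTC.
Add 4 hours 17 minutes layover in Karachi → 4:08 AM UTC (Oct 23).
Add 12 hours 57 minutes leg 3 → 5:05 PM UTC.
Muscat is UTC+4:00, so local arrival = 5:05 PM + 4:00 = 9:05 PM on Oct 23.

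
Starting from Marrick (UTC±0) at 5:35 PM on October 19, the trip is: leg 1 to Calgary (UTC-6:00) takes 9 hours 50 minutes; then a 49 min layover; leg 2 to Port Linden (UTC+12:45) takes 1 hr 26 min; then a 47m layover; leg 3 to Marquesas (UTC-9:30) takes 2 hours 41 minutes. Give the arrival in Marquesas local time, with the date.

11:38 PM on October 19

Marrick is at UTC+0, so departure is already 5:35 PM UTC on Oct 19.
Add 9 hours and 50 minutes leg 1 → 3:25 AM UTC (Oct 20).
Add 49 minutes layover in Calgary → 4:14 AM UTC.
Add 1 hour and 26 minutes leg 2 → 5:40 AM UTC.
Add 47 minutes layover in Port Linden → 6:27 AM UTC.
Add 2 hours 41 minutes leg 3 → 9:08 AM UTC.
Marquesas is UTC−9:30, so local arrival = 9:08 AM − 9:30 = 11:38 PM on Oct 19.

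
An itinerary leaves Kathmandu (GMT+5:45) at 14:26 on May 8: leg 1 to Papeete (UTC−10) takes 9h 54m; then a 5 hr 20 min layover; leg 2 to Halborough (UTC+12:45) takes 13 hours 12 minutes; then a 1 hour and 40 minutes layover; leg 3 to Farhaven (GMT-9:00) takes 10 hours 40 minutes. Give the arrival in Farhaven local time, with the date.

Convert departure to UTC: 14:26 − 5:45 = 08:41 UTC on May 8.
Add 9 hours 54 minutes leg 1 → 18:35 UTC.
Add 5 hours and 20 minutes layover in Papeete → 23:55 UTC.
Add 13 hours and 12 minutes leg 2 → 13:07 UTC (May 9).
Add 1 hour and 40 minutes layover in Halborough → 14:47 UTC.
Add 10 hours and 40 minutes leg 3 → 01:27 UTC (May 10).
Farhaven is UTC−9:00, so local arrival = 01:27 − 9:00 = 16:27 on May 9.

16:27 on May 9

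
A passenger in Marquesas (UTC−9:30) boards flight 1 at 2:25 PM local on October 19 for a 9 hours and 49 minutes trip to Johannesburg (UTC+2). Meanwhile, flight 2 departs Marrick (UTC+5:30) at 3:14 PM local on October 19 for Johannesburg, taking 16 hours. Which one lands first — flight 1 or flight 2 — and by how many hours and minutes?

the second, by 8 hours

Flight 1 in UTC: 2:25 PM + 9:30 = 11:55 PM on Oct 19.
+9 hours 49 minutes → arrive 9:44 AM UTC on Oct 20.
Flight 2 in UTC: 3:14 PM − 5:30 = 9:44 AM on Oct 19.
+16 hours → arrive 1:44 AM UTC on Oct 20.
Flight 2 lands earlier by 8 hours.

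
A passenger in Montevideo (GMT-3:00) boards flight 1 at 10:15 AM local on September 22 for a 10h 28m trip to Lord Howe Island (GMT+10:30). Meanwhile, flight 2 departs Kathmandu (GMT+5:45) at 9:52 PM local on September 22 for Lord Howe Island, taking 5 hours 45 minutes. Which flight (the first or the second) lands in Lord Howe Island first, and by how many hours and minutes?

Flight 1 in UTC: 10:15 AM + 3:00 = 1:15 PM on Sep 22.
+10 hours 28 minutes → arrive 11:43 PM UTC on Sep 22.
Flight 2 in UTC: 9:52 PM − 5:45 = 4:07 PM on Sep 22.
+5 hours and 45 minutes → arrive 9:52 PM UTC on Sep 22.
Flight 2 lands earlier by 1 hour 51 minutes.

the second, by 1 hour 51 minutes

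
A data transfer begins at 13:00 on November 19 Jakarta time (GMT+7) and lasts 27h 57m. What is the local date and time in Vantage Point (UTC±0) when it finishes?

Convert start to UTC: 13:00 − 7:00 = 06:00 UTC on Nov 19.
Add 27 hours and 57 minutes duration → 09:57 UTC (Nov 20).
Vantage Point is UTC+0, so local end time is the same: 09:57 on Nov 20.

09:57 on November 20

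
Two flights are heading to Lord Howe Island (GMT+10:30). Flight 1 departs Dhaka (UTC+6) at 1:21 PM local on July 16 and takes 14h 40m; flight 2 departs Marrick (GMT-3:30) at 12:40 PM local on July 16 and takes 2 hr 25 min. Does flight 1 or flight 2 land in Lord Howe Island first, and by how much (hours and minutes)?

the second, by 3 hours 26 minutes

Flight 1 in UTC: 1:21 PM − 6:00 = 7:21 AM on Jul 16.
+14 hours and 40 minutes → arrive 10:01 PM UTC on Jul 16.
Flight 2 in UTC: 12:40 PM + 3:30 = 4:10 PM on Jul 16.
+2 hours and 25 minutes → arrive 6:35 PM UTC on Jul 16.
Flight 2 lands earlier by 3 hours 26 minutes.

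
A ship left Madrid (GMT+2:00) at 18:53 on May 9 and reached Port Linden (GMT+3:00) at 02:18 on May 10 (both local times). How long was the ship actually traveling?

6 hours 25 minutes

Departure in UTC: 18:53 − 2:00 = 16:53 on May 9.
Arrival in UTC: 02:18 − 3:00 = 23:18 on May 9.
Elapsed = 23:18 − 16:53 = 6 hours 25 minutes.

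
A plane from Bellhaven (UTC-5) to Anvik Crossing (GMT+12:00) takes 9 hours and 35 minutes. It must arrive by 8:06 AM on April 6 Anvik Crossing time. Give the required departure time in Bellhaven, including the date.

Target arrival in UTC: 8:06 AM − 12:00 = 8:06 PM on Apr 5.
Subtract 9 hours 35 minutes → departure 10:31 AM UTC on Apr 5.
Bellhaven is UTC−5:00: 10:31 AM − 5:00 = 5:31 AM on Apr 5.

5:31 AM on Apr 5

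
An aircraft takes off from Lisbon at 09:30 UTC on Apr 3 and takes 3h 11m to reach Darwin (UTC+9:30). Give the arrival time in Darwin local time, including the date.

22:11 on April 3

Departure is given in UTC: 09:30 on Apr 3.
Add 3 hours and 11 minutes → 12:41 UTC.
Darwin is UTC+9:30: 12:41 + 9:30 = 22:11 on Apr 3.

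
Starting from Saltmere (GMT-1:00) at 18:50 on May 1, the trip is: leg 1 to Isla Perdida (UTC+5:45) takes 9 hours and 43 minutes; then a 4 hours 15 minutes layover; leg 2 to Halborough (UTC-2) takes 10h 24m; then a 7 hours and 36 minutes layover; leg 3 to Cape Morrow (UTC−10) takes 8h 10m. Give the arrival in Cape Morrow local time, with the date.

Convert departure to UTC: 18:50 + 1:00 = 19:50 UTC on May 1.
Add 9 hours and 43 minutes leg 1 → 05:33 UTC (May 2).
Add 4 hours 15 minutes layover in Isla Perdida → 09:48 UTC.
Add 10 hours 24 minutes leg 2 → 20:12 UTC.
Add 7 hours 36 minutes layover in Halborough → 03:48 UTC (May 3).
Add 8 hours and 10 minutes leg 3 → 11:58 UTC.
Cape Morrow is UTC−10:00, so local arrival = 11:58 − 10:00 = 01:58 on May 3.

01:58 on May 3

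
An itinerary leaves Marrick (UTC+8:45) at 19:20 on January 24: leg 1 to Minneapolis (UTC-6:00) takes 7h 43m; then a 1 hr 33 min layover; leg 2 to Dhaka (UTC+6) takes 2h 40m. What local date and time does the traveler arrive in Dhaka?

Convert departure to UTC: 19:20 − 8:45 = 10:35 UTC on Jan 24.
Add 7 hours and 43 minutes leg 1 → 18:18 UTC.
Add 1 hour 33 minutes layover in Minneapolis → 19:51 UTC.
Add 2 hours 40 minutes leg 2 → 22:31 UTC.
Dhaka is UTC+6:00, so local arrival = 22:31 + 6:00 = 04:31 on Jan 25.

04:31 on Jan 25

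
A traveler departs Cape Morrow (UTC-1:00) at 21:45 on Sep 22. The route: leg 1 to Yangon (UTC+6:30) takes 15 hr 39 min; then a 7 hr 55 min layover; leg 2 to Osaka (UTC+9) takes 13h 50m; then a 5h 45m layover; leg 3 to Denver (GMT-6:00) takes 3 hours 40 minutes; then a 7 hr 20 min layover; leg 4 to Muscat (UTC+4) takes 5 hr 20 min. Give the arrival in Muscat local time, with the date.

14:14 on Sep 25

Convert departure to UTC: 21:45 + 1:00 = 22:45 UTC on Sep 22.
Add 15 hours 39 minutes leg 1 → 14:24 UTC (Sep 23).
Add 7 hours and 55 minutes layover in Yangon → 22:19 UTC.
Add 13 hours and 50 minutes leg 2 → 12:09 UTC (Sep 24).
Add 5 hours 45 minutes layover in Osaka → 17:54 UTC.
Add 3 hours 40 minutes leg 3 → 21:34 UTC.
Add 7 hours and 20 minutes layover in Denver → 04:54 UTC (Sep 25).
Add 5 hours 20 minutes leg 4 → 10:14 UTC.
Muscat is UTC+4:00, so local arrival = 10:14 + 4:00 = 14:14 on Sep 25.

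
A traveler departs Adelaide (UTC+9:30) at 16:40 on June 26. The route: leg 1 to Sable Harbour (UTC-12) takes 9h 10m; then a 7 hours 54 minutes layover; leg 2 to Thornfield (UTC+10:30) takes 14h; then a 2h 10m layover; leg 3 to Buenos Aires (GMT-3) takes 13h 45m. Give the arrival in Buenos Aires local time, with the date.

03:09 on Jun 28

Convert departure to UTC: 16:40 − 9:30 = 07:10 UTC on Jun 26.
Add 9 hours 10 minutes leg 1 → 16:20 UTC.
Add 7 hours and 54 minutes layover in Sable Harbour → 00:14 UTC (Jun 27).
Add 14 hours leg 2 → 14:14 UTC.
Add 2 hours 10 minutes layover in Thornfield → 16:24 UTC.
Add 13 hours 45 minutes leg 3 → 06:09 UTC (Jun 28).
Buenos Aires is UTC−3:00, so local arrival = 06:09 − 3:00 = 03:09 on Jun 28.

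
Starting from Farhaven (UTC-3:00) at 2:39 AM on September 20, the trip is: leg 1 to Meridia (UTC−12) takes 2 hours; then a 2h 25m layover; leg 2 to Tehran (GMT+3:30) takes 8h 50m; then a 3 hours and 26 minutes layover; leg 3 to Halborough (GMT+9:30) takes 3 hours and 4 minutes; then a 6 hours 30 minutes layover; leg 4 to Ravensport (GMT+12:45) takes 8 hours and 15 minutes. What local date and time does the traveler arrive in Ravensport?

4:54 AM on Sep 22

Convert departure to UTC: 2:39 AM + 3:00 = 5:39 AM UTC on Sep 20.
Add 2 hours leg 1 → 7:39 AM UTC.
Add 2 hours and 25 minutes layover in Meridia → 10:04 AM UTC.
Add 8 hours and 50 minutes leg 2 → 6:54 PM UTC.
Add 3 hours 26 minutes layover in Tehran → 10:20 PM UTC.
Add 3 hours 4 minutes leg 3 → 1:24 AM UTC (Sep 21).
Add 6 hours 30 minutes layover in Halborough → 7:54 AM UTC.
Add 8 hours 15 minutes leg 4 → 4:09 PM UTC.
Ravensport is UTC+12:45, so local arrival = 4:09 PM + 12:45 = 4:54 AM on Sep 22.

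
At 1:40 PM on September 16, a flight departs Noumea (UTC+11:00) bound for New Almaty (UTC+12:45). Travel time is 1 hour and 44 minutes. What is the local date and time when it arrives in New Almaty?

New Almaty is 1:45 ahead of Noumea.
After 1 hour and 44 minutes it is 3:24 PM in Noumea.
Shift by the zone difference: 3:24 PM + 1:45 = 5:09 PM on Sep 16 in New Almaty.

5:09 PM on September 16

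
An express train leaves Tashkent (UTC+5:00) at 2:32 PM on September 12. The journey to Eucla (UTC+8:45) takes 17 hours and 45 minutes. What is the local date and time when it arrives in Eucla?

12:02 PM on September 13

Convert departure to UTC: 2:32 PM − 5:00 = 9:32 AM UTC on Sep 12.
Add 17 hours 45 minutes travel time → 3:17 AM UTC (Sep 13).
Eucla is UTC+8:45, so local arrival = 3:17 AM + 8:45 = 12:02 PM on Sep 13.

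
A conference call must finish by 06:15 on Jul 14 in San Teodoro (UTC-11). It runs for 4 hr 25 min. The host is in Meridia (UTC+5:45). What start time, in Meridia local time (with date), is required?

18:35 on Jul 14

Target end time in UTC: 06:15 + 11:00 = 17:15 on Jul 14.
Subtract 4 hours and 25 minutes → start 12:50 UTC on Jul 14.
Meridia is UTC+5:45: 12:50 + 5:45 = 18:35 on Jul 14.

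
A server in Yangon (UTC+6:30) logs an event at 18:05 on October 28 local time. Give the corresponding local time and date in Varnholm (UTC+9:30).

21:05 on October 28

In UTC: 18:05 − 6:30 = 11:35 on Oct 28.
Varnholm is UTC+9:30: 11:35 + 9:30 = 21:05 on Oct 28.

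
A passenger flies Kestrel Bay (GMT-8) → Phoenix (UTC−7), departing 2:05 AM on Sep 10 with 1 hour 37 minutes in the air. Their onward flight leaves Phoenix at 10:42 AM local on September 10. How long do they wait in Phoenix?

Convert departure to UTC: 2:05 AM + 8:00 = 10:05 AM UTC on Sep 10.
Add 1 hour and 37 minutes flight time → 11:42 AM UTC.
Phoenix is UTC−7:00, so local arrival = 11:42 AM − 7:00 = 4:42 AM on Sep 10.
Layover = 10:42 AM − 4:42 AM = 6 hours.

6 hours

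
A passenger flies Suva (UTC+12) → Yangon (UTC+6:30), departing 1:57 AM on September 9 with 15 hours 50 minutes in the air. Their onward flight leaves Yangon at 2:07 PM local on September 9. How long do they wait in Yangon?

Convert departure to UTC: 1:57 AM − 12:00 = 1:57 PM UTC on Sep 8.
Add 15 hours 50 minutes flight time → 5:47 AM UTC (Sep 9).
Yangon is UTC+6:30, so local arrival = 5:47 AM + 6:30 = 12:17 PM on Sep 9.
Layover = 2:07 PM − 12:17 PM = 1 hour 50 minutes.

1 hour 50 minutes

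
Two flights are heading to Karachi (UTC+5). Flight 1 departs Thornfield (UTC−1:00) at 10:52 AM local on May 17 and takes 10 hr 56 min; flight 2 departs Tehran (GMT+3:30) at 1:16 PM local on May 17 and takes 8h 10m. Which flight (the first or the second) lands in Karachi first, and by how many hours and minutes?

Flight 1 in UTC: 10:52 AM + 1:00 = 11:52 AM on May 17.
+10 hours 56 minutes → arrive 10:48 PM UTC on May 17.
Flight 2 in UTC: 1:16 PM − 3:30 = 9:46 AM on May 17.
+8 hours and 10 minutes → arrive 5:56 PM UTC on May 17.
Flight 2 lands earlier by 4 hours 52 minutes.

the second, by 4 hours 52 minutes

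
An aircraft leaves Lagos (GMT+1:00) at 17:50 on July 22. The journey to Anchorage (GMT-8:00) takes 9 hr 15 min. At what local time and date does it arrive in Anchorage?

18:05 on July 22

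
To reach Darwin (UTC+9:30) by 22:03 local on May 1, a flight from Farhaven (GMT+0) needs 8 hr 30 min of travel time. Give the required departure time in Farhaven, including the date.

Target arrival in UTC: 22:03 − 9:30 = 12:33 on May 1.
Subtract 8 hours 30 minutes → departure 04:03 UTC on May 1.
Farhaven is UTC+0, so departure is 04:03 on May 1.

04:03 on May 1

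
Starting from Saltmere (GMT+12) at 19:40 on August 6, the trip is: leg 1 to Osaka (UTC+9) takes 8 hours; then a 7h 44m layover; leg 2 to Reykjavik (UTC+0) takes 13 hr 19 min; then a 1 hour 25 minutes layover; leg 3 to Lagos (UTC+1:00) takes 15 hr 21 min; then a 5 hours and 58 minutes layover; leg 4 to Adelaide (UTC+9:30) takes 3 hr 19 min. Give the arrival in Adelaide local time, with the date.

00:16 on August 9

Convert departure to UTC: 19:40 − 12:00 = 07:40 UTC on Aug 6.
Add 8 hours leg 1 → 15:40 UTC.
Add 7 hours and 44 minutes layover in Osaka → 23:24 UTC.
Add 13 hours 19 minutes leg 2 → 12:43 UTC (Aug 7).
Add 1 hour 25 minutes layover in Reykjavik → 14:08 UTC.
Add 15 hours and 21 minutes leg 3 → 05:29 UTC (Aug 8).
Add 5 hours 58 minutes layover in Lagos → 11:27 UTC.
Add 3 hours 19 minutes leg 4 → 14:46 UTC.
Adelaide is UTC+9:30, so local arrival = 14:46 + 9:30 = 00:16 on Aug 9.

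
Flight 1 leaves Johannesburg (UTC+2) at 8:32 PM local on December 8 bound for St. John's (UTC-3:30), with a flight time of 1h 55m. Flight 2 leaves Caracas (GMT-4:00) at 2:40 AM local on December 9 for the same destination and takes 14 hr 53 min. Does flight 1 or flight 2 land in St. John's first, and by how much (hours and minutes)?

the first, by 25 hours 6 minutes

Flight 1 in UTC: 8:32 PM − 2:00 = 6:32 PM on Dec 8.
+1 hour 55 minutes → arrive 8:27 PM UTC on Dec 8.
Flight 2 in UTC: 2:40 AM + 4:00 = 6:40 AM on Dec 9.
+14 hours 53 minutes → arrive 9:33 PM UTC on Dec 9.
Flight 1 lands earlier by 25 hours 6 minutes.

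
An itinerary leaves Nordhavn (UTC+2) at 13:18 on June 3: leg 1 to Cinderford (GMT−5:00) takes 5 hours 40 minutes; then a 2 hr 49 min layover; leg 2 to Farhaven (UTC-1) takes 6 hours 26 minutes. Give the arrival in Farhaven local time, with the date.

01:13 on Jun 4

Convert departure to UTC: 13:18 − 2:00 = 11:18 UTC on Jun 3.
Add 5 hours and 40 minutes leg 1 → 16:58 UTC.
Add 2 hours and 49 minutes layover in Cinderford → 19:47 UTC.
Add 6 hours and 26 minutes leg 2 → 02:13 UTC (Jun 4).
Farhaven is UTC−1:00, so local arrival = 02:13 − 1:00 = 01:13 on Jun 4.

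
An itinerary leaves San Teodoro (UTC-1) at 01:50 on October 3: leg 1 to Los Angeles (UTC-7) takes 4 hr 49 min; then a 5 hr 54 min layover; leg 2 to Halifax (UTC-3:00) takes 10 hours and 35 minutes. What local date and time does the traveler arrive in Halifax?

Convert departure to UTC: 01:50 + 1:00 = 02:50 UTC on Oct 3.
Add 4 hours 49 minutes leg 1 → 07:39 UTC.
Add 5 hours 54 minutes layover in Los Angeles → 13:33 UTC.
Add 10 hours 35 minutes leg 2 → 00:08 UTC (Oct 4).
Halifax is UTC−3:00, so local arrival = 00:08 − 3:00 = 21:08 on Oct 3.

21:08 on October 3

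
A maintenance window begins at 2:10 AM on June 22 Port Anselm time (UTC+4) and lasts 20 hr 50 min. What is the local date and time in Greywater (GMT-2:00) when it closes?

5:00 PM on Jun 22

Greywater is 6:00 behind Port Anselm.
After 20 hours and 50 minutes it is 11:00 PM in Port Anselm.
Shift by the zone difference: 11:00 PM − 6:00 = 5:00 PM on Jun 22 in Greywater.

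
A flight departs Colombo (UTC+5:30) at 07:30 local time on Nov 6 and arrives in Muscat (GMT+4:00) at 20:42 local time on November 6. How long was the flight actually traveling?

Departure in UTC: 07:30 − 5:30 = 02:00 on Nov 6.
Arrival in UTC: 20:42 − 4:00 = 16:42 on Nov 6.
Elapsed = 16:42 − 02:00 = 14 hours 42 minutes.

14 hours 42 minutes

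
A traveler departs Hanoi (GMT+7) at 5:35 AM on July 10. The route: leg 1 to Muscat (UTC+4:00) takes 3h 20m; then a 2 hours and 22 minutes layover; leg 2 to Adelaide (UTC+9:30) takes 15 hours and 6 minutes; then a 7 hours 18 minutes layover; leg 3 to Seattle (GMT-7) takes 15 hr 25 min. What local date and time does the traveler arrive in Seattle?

Convert departure to UTC: 5:35 AM − 7:00 = 10:35 PM UTC on Jul 9.
Add 3 hours and 20 minutes leg 1 → 1:55 AM UTC (Jul 10).
Add 2 hours and 22 minutes layover in Muscat → 4:17 AM UTC.
Add 15 hours 6 minutes leg 2 → 7:23 PM UTC.
Add 7 hours 18 minutes layover in Adelaide → 2:41 AM UTC (Jul 11).
Add 15 hours 25 minutes leg 3 → 6:06 PM UTC.
Seattle is UTC−7:00, so local arrival = 6:06 PM − 7:00 = 11:06 AM on Jul 11.

11:06 AM on Jul 11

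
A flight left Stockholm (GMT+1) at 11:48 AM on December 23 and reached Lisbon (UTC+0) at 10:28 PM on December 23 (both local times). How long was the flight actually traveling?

11 hours 40 minutes

Departure in UTC: 11:48 AM − 1:00 = 10:48 AM on Dec 23.
Arrival is already UTC: 10:28 PM on Dec 23.
Elapsed = 10:28 PM − 10:48 AM = 11 hours 40 minutes.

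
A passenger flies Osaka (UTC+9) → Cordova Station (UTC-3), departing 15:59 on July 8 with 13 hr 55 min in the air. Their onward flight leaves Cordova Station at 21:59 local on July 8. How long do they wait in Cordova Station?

4 hours 5 minutes

Convert departure to UTC: 15:59 − 9:00 = 06:59 UTC on Jul 8.
Add 13 hours 55 minutes flight time → 20:54 UTC.
Cordova Station is UTC−3:00, so local arrival = 20:54 − 3:00 = 17:54 on Jul 8.
Layover = 21:59 − 17:54 = 4 hours 5 minutes.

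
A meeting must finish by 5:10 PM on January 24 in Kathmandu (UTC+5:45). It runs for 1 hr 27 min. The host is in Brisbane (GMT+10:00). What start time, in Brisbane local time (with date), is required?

Target end time in UTC: 5:10 PM − 5:45 = 11:25 AM on Jan 24.
Subtract 1 hour 27 minutes → start 9:58 AM UTC on Jan 24.
Brisbane is UTC+10:00: 9:58 AM + 10:00 = 7:58 PM on Jan 24.

7:58 PM on Jan 24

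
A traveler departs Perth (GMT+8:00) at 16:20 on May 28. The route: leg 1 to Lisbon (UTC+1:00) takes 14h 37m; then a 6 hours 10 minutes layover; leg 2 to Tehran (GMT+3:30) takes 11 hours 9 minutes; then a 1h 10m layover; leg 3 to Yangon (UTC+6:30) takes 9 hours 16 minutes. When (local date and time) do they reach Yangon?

09:12 on May 30

Convert departure to UTC: 16:20 − 8:00 = 08:20 UTC on May 28.
Add 14 hours 37 minutes leg 1 → 22:57 UTC.
Add 6 hours and 10 minutes layover in Lisbon → 05:07 UTC (May 29).
Add 11 hours 9 minutes leg 2 → 16:16 UTC.
Add 1 hour and 10 minutes layover in Tehran → 17:26 UTC.
Add 9 hours 16 minutes leg 3 → 02:42 UTC (May 30).
Yangon is UTC+6:30, so local arrival = 02:42 + 6:30 = 09:12 on May 30.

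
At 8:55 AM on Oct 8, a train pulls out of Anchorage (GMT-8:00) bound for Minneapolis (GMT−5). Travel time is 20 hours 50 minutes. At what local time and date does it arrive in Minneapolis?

Minneapolis is 3:00 ahead of Anchorage.
After 20 hours and 50 minutes it is 5:45 AM (Oct 9) in Anchorage.
Shift by the zone difference: 5:45 AM + 3:00 = 8:45 AM on Oct 9 in Minneapolis.

8:45 AM on Oct 9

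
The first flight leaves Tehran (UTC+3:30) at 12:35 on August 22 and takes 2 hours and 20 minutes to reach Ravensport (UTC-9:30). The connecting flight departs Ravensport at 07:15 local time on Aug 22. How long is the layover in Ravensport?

5 hours 20 minutes

Convert departure to UTC: 12:35 − 3:30 = 09:05 UTC on Aug 22.
Add 2 hours 20 minutes flight time → 11:25 UTC.
Ravensport is UTC−9:30, so local arrival = 11:25 − 9:30 = 01:55 on Aug 22.
Layover = 07:15 − 01:55 = 5 hours 20 minutes.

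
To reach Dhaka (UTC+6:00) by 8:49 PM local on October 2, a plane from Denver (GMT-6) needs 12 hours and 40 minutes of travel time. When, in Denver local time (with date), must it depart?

8:09 PM on Oct 1

Target arrival in UTC: 8:49 PM − 6:00 = 2:49 PM on Oct 2.
Subtract 12 hours and 40 minutes → departure 2:09 AM UTC on Oct 2.
Denver is UTC−6:00: 2:09 AM − 6:00 = 8:09 PM on Oct 1.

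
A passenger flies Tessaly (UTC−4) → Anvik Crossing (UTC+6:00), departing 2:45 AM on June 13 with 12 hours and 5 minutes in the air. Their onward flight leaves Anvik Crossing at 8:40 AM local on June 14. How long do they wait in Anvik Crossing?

7 hours 50 minutes

Convert departure to UTC: 2:45 AM + 4:00 = 6:45 AM UTC on Jun 13.
Add 12 hours and 5 minutes flight time → 6:50 PM UTC.
Anvik Crossing is UTC+6:00, so local arrival = 6:50 PM + 6:00 = 12:50 AM on Jun 14.
Layover = 8:40 AM − 12:50 AM = 7 hours 50 minutes.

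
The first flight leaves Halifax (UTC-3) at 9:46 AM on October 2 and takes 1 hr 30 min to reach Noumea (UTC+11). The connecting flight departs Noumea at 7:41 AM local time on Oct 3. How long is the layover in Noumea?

Convert departure to UTC: 9:46 AM + 3:00 = 12:46 PM UTC on Oct 2.
Add 1 hour 30 minutes flight time → 2:16 PM UTC.
Noumea is UTC+11:00, so local arrival = 2:16 PM + 11:00 = 1:16 AM on Oct 3.
Layover = 7:41 AM − 1:16 AM = 6 hours 25 minutes.

6 hours 25 minutes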